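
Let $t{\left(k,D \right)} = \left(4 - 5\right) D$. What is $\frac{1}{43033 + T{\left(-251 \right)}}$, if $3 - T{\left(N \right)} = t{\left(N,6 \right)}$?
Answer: $\frac{1}{43042} \approx 2.3233 \cdot 10^{-5}$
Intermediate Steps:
$t{\left(k,D \right)} = - D$
$T{\left(N \right)} = 9$ ($T{\left(N \right)} = 3 - \left(-1\right) 6 = 3 - -6 = 3 + 6 = 9$)
$\frac{1}{43033 + T{\left(-251 \right)}} = \frac{1}{43033 + 9} = \frac{1}{43042}$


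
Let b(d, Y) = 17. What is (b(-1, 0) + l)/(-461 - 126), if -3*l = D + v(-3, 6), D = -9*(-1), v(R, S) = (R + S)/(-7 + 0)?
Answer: -99/4109 ≈ -0.024093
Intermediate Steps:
v(R, S) = -R/7 - S/7 (v(R, S) = (R + S)/(-7) = (R + S)*(-⅐) = -R/7 - S/7)
D = 9
l = -20/7 (l = -(9 + (-⅐*(-3) - ⅐*6))/3 = -(9 + (3/7 - 6/7))/3 = -(9 - 3/7)/3 = -⅓*60/7 = -20/7 ≈ -2.8571)
(b(-1, 0) + l)/(-461 - 126) = (17 - 20/7)/(-461 - 126) = (99/7)/(-587) = (99/7)*(-1/587) = -99/4109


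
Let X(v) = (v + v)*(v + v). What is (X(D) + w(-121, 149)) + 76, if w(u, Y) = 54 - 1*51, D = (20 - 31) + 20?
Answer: 403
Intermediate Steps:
D = 9 (D = -11 + 20 = 9)
X(v) = 4*v**2 (X(v) = (2*v)*(2*v) = 4*v**2)
w(u, Y) = 3 (w(u, Y) = 54 - 51 = 3)
(X(D) + w(-121, 149)) + 76 = (4*9**2 + 3) + 76 = (4*81 + 3) + 76 = (324 + 3) + 76 = 327 + 76 = 403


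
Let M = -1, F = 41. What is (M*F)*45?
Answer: -1845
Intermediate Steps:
(M*F)*45 = -1*41*45 = -41*45 = -1845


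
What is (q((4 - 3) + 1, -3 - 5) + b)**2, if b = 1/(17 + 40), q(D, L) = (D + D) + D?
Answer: 117649/3249 ≈ 36.211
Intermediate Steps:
q(D, L) = 3*D (q(D, L) = 2*D + D = 3*D)
b = 1/57 ≈ 0.017544
(q((4 - 3) + 1, -3 - 5) + b)**2 = (3*((4 - 3) + 1) + 1/57)**2 = (3*(1 + 1) + 1/57)**2 = (3*2 + 1/57)**2 = (6 + 1/57)**2 = (343/57)**2 = 117649/3249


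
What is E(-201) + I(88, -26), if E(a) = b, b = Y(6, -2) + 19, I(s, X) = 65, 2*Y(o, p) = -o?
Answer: 81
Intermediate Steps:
Y(o, p) = -o/2 (Y(o, p) = (-o)/2 = -o/2)
b = 16 (b = -½*6 + 19 = -3 + 19 = 16)
E(a) = 16
E(-201) + I(88, -26) = 16 + 65 = 81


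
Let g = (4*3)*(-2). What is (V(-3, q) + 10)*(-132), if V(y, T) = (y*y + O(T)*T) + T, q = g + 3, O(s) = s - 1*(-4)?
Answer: -46860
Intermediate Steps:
O(s) = 4 + s (O(s) = s + 4 = 4 + s)
g = -24 (g = 12*(-2) = -24)
q = -21 (q = -24 + 3 = -21)
V(y, T) = T + y² + T*(4 + T) (V(y, T) = (y*y + (4 + T)*T) + T = (y² + T*(4 + T)) + T = T + y² + T*(4 + T))
(V(-3, q) + 10)*(-132) = ((-21 + (-3)² - 21*(4 - 21)) + 10)*(-132) = ((-21 + 9 - 21*(-17)) + 10)*(-132) = ((-21 + 9 + 357) + 10)*(-132) = (345 + 10)*(-132) = 355*(-132) = -46860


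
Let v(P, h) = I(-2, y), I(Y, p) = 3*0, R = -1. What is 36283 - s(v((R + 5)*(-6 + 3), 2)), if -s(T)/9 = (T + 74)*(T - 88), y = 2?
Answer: -22325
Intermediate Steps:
I(Y, p) = 0
v(P, h) = 0
s(T) = -9*(-88 + T)*(74 + T) (s(T) = -9*(T + 74)*(T - 88) = -9*(74 + T)*(-88 + T) = -9*(-88 + T)*(74 + T))
36283 - s(v((R + 5)*(-6 + 3), 2)) = 36283 - (58608 - 9*0² + 126*0) = 36283 - (58608 - 9*0 + 0) = 36283 - (58608 + 0 + 0) = 36283 - 1*58608 = 36283 - 58608 = -22325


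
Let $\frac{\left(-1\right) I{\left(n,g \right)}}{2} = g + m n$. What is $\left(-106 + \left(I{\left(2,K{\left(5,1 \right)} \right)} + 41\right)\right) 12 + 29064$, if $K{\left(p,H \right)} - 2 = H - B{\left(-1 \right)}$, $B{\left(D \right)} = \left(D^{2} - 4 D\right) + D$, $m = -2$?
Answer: $28404$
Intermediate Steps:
$B{\left(D \right)} = D^{2} - 3 D$
$K{\left(p,H \right)} = -2 + H$ ($K{\left(p,H \right)} = 2 + \left(H - - (-3 - 1)\right) = 2 + \left(H - \left(-1\right) \left(-4\right)\right) = 2 + \left(H - 4\right) = 2 + \left(-4 + H\right) = -2 + H$)
$I{\left(n,g \right)} = - 2 g + 4 n$ ($I{\left(n,g \right)} = - 2 \left(g - 2 n\right) = - 2 g + 4 n$)
$\left(-106 + \left(I{\left(2,K{\left(5,1 \right)} \right)} + 41\right)\right) 12 + 29064 = \left(-106 + \left(\left(- 2 \left(-2 + 1\right) + 4 \cdot 2\right) + 41\right)\right) 12 + 29064 = \left(-106 + \left(\left(\left(-2\right) \left(-1\right) + 8\right) + 41\right)\right) 12 + 29064 = \left(-106 + \left(\left(2 + 8\right) + 41\right)\right) 12 + 29064 = \left(-106 + \left(10 + 41\right)\right) 12 + 29064 = \left(-106 + 51\right) 12 + 29064 = \left(-55\right) 12 + 29064 = -660 + 29064 = 28404$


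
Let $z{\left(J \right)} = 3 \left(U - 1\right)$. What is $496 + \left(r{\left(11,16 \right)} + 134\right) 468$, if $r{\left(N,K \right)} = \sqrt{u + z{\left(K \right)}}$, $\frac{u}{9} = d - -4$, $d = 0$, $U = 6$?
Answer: $63208 + 468 \sqrt{51} \approx 66550.0$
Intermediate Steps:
$u = 36$ ($u = 9 \left(0 - -4\right) = 9 \left(0 + 4\right) = 9 \cdot 4 = 36$)
$z{\left(J \right)} = 15$ ($z{\left(J \right)} = 3 \left(6 - 1\right) = 3 \cdot 5 = 15$)
$r{\left(N,K \right)} = \sqrt{51}$ ($r{\left(N,K \right)} = \sqrt{36 + 15} = \sqrt{51}$)
$496 + \left(r{\left(11,16 \right)} + 134\right) 468 = 496 + \left(\sqrt{51} + 134\right) 468 = 496 + \left(134 + \sqrt{51}\right) 468 = 496 + \left(62712 + 468 \sqrt{51}\right) = 63208 + 468 \sqrt{51}$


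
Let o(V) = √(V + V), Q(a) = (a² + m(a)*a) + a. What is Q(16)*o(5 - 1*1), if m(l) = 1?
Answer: 576*√2 ≈ 814.59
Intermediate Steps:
Q(a) = a² + 2*a (Q(a) = (a² + 1*a) + a = (a² + a) + a = (a + a²) + a = a² + 2*a)
o(V) = √2*√V (o(V) = √(2*V) = √2*√V)
Q(16)*o(5 - 1*1) = (16*(2 + 16))*(√2*√(5 - 1*1)) = (16*18)*(√2*√(5 - 1)) = 288*(√2*√4) = 288*(√2*2) = 288*(2*√2) = 576*√2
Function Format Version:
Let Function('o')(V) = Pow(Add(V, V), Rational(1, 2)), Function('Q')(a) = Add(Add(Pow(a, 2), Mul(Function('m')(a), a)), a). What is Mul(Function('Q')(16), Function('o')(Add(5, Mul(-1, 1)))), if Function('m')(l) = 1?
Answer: Mul(576, Pow(2, Rational(1, 2))) ≈ 814.59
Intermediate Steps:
Function('Q')(a) = Add(Pow(a, 2), Mul(2, a)) (Function('Q')(a) = Add(Add(Pow(a, 2), Mul(1, a)), a) = Add(Add(Pow(a, 2), a), a) = Add(Add(a, Pow(a, 2)), a) = Add(Pow(a, 2), Mul(2, a)))
Function('o')(V) = Mul(Pow(2, Rational(1, 2)), Pow(V, Rational(1, 2))) (Function('o')(V) = Pow(Mul(2, V), Rational(1, 2)) = Mul(Pow(2, Rational(1, 2)), Pow(V, Rational(1, 2))))
Mul(Function('Q')(16), Function('o')(Add(5, Mul(-1, 1)))) = Mul(Mul(16, Add(2, 16)), Mul(Pow(2, Rational(1, 2)), Pow(Add(5, Mul(-1, 1)), Rational(1, 2)))) = Mul(Mul(16, 18), Mul(Pow(2, Rational(1, 2)), Pow(Add(5, -1), Rational(1, 2)))) = Mul(288, Mul(Pow(2, Rational(1, 2)), Pow(4, Rational(1, 2)))) = Mul(288, Mul(Pow(2, Rational(1, 2)), 2)) = Mul(288, Mul(2, Pow(2, Rational(1, 2)))) = Mul(576, Pow(2, Rational(1, 2)))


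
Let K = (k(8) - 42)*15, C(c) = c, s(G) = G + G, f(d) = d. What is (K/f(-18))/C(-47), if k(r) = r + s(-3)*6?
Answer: -175/141 ≈ -1.2411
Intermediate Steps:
s(G) = 2*G
k(r) = -36 + r (k(r) = r + (2*(-3))*6 = r - 6*6 = r - 36 = -36 + r)
K = -1050 (K = ((-36 + 8) - 42)*15 = (-28 - 42)*15 = -70*15 = -1050)
(K/f(-18))/C(-47) = -1050/(-18)/(-47) = -1050*(-1/18)*(-1/47) = (175/3)*(-1/47) = -175/141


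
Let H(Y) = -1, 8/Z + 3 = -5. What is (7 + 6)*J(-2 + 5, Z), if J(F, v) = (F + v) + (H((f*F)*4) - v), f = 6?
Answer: 26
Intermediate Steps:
Z = -1 (Z = 8/(-3 - 5) = 8/(-8) = 8*(-1/8) = -1)
J(F, v) = -1 + F (J(F, v) = (F + v) + (-1 - v) = -1 + F)
(7 + 6)*J(-2 + 5, Z) = (7 + 6)*(-1 + (-2 + 5)) = 13*(-1 + 3) = 13*2 = 26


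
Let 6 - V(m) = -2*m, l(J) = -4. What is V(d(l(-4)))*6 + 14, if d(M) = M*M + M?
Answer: 194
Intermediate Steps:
d(M) = M + M² (d(M) = M² + M = M + M²)
V(m) = 6 + 2*m (V(m) = 6 - (-2)*m = 6 + 2*m)
V(d(l(-4)))*6 + 14 = (6 + 2*(-4*(1 - 4)))*6 + 14 = (6 + 2*(-4*(-3)))*6 + 14 = (6 + 2*12)*6 + 14 = (6 + 24)*6 + 14 = 30*6 + 14 = 180 + 14 = 194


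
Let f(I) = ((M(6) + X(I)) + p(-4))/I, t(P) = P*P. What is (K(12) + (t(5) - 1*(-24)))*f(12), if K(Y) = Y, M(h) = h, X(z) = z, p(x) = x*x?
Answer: 1037/6 ≈ 172.83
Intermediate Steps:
p(x) = x²
t(P) = P²
f(I) = (22 + I)/I (f(I) = ((6 + I) + (-4)²)/I = ((6 + I) + 16)/I = (22 + I)/I)
(K(12) + (t(5) - 1*(-24)))*f(12) = (12 + (5² - 1*(-24)))*((22 + 12)/12) = (12 + (25 + 24))*((1/12)*34) = (12 + 49)*(17/6) = 61*(17/6) = 1037/6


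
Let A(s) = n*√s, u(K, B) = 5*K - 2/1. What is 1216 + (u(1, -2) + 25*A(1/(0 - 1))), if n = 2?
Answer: 1219 + 50*I ≈ 1219.0 + 50.0*I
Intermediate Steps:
u(K, B) = -2 + 5*K (u(K, B) = 5*K - 2*1 = 5*K - 2 = -2 + 5*K)
A(s) = 2*√s
1216 + (u(1, -2) + 25*A(1/(0 - 1))) = 1216 + ((-2 + 5*1) + 25*(2*√(1/(0 - 1)))) = 1216 + ((-2 + 5) + 25*(2*√(1/(-1)))) = 1216 + (3 + 25*(2*√(-1))) = 1216 + (3 + 25*(2*I)) = 1216 + (3 + 50*I) = 1219 + 50*I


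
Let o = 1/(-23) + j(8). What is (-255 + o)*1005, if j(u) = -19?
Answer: -6334515/23 ≈ -2.7541e+5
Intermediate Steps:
o = -438/23 (o = 1/(-23) - 19 = -1/23 - 19 = -438/23 ≈ -19.043)
(-255 + o)*1005 = (-255 - 438/23)*1005 = -6303/23*1005 = -6334515/23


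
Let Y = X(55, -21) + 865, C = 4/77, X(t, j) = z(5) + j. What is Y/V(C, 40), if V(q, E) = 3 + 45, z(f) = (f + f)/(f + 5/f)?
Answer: 2537/144 ≈ 17.618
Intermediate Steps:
z(f) = 2*f/(f + 5/f) (z(f) = (2*f)/(f + 5/f) = 2*f/(f + 5/f))
X(t, j) = 5/3 + j (X(t, j) = 2*5²/(5 + 5²) + j = 2*25/(5 + 25) + j = 2*25/30 + j = 2*25*(1/30) + j = 5/3 + j)
C = 4/77 (C = 4*(1/77) = 4/77 ≈ 0.051948)
Y = 2537/3 (Y = (5/3 - 21) + 865 = -58/3 + 865 = 2537/3 ≈ 845.67)
V(q, E) = 48
Y/V(C, 40) = (2537/3)/48 = (2537/3)*(1/48) = 2537/144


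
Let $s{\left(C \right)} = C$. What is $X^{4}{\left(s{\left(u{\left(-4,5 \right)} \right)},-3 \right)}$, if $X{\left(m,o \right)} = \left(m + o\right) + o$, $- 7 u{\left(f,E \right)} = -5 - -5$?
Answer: $1296$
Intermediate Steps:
$u{\left(f,E \right)} = 0$ ($u{\left(f,E \right)} = - \frac{-5 - -5}{7} = - \frac{-5 + 5}{7} = \left(- \frac{1}{7}\right) 0 = 0$)
$X{\left(m,o \right)} = m + 2 o$
$X^{4}{\left(s{\left(u{\left(-4,5 \right)} \right)},-3 \right)} = \left(0 + 2 \left(-3\right)\right)^{4} = \left(0 - 6\right)^{4} = \left(-6\right)^{4} = 1296$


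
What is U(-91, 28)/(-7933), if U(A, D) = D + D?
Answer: -56/7933 ≈ -0.0070591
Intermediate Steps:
U(A, D) = 2*D
U(-91, 28)/(-7933) = (2*28)/(-7933) = 56*(-1/7933) = -56/7933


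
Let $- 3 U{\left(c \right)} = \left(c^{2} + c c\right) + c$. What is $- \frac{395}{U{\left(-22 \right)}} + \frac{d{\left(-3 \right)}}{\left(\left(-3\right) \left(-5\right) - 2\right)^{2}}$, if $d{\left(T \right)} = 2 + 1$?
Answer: $\frac{203103}{159874} \approx 1.2704$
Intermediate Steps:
$U{\left(c \right)} = - \frac{2 c^{2}}{3} - \frac{c}{3}$ ($U{\left(c \right)} = - \frac{\left(c^{2} + c c\right) + c}{3} = - \frac{\left(c^{2} + c^{2}\right) + c}{3} = - \frac{2 c^{2} + c}{3} = - \frac{c + 2 c^{2}}{3} = - \frac{2 c^{2}}{3} - \frac{c}{3}$)
$d{\left(T \right)} = 3$
$- \frac{395}{U{\left(-22 \right)}} + \frac{d{\left(-3 \right)}}{\left(\left(-3\right) \left(-5\right) - 2\right)^{2}} = - \frac{395}{\left(- \frac{1}{3}\right) \left(-22\right) \left(1 + 2 \left(-22\right)\right)} + \frac{3}{\left(\left(-3\right) \left(-5\right) - 2\right)^{2}} = - \frac{395}{\left(- \frac{1}{3}\right) \left(-22\right) \left(1 - 44\right)} + \frac{3}{\left(15 - 2\right)^{2}} = - \frac{395}{\left(- \frac{1}{3}\right) \left(-22\right) \left(-43\right)} + \frac{3}{13^{2}} = - \frac{395}{- \frac{946}{3}} + \frac{3}{169} = \left(-395\right) \left(- \frac{3}{946}\right) + 3 \cdot \frac{1}{169} = \frac{1185}{946} + \frac{3}{169} = \frac{203103}{159874}$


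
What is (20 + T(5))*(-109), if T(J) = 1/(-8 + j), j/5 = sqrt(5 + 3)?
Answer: -37169/17 - 545*sqrt(2)/68 ≈ -2197.7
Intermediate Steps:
j = 10*sqrt(2) (j = 5*sqrt(5 + 3) = 5*sqrt(8) = 5*(2*sqrt(2)) = 10*sqrt(2) ≈ 14.142)
T(J) = 1/(-8 + 10*sqrt(2))
(20 + T(5))*(-109) = (20 + (1/17 + 5*sqrt(2)/68))*(-109) = (341/17 + 5*sqrt(2)/68)*(-109) = -37169/17 - 545*sqrt(2)/68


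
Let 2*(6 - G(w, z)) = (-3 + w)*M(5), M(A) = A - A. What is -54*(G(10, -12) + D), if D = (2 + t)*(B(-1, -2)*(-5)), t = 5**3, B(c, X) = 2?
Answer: 68256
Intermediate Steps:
M(A) = 0
G(w, z) = 6 (G(w, z) = 6 - (-3 + w)*0/2 = 6 - 1/2*0 = 6 + 0 = 6)
t = 125
D = -1270 (D = (2 + 125)*(2*(-5)) = 127*(-10) = -1270)
-54*(G(10, -12) + D) = -54*(6 - 1270) = -54*(-1264) = 68256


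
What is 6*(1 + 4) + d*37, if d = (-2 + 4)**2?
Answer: 178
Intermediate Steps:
d = 4 (d = 2**2 = 4)
6*(1 + 4) + d*37 = 6*(1 + 4) + 4*37 = 6*5 + 148 = 30 + 148 = 178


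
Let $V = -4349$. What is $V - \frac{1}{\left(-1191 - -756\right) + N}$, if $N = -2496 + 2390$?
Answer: $- \frac{2352808}{541} \approx -4349.0$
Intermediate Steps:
$N = -106$
$V - \frac{1}{\left(-1191 - -756\right) + N} = -4349 - \frac{1}{\left(-1191 - -756\right) - 106} = -4349 - \frac{1}{\left(-1191 + 756\right) - 106} = -4349 - \frac{1}{-435 - 106} = -4349 - \frac{1}{-541} = -4349 - - \frac{1}{541} = -4349 + \frac{1}{541} = - \frac{2352808}{541}$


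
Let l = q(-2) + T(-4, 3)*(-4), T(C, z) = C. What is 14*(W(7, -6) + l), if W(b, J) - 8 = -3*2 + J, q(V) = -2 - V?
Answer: 168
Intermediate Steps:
W(b, J) = 2 + J (W(b, J) = 8 + (-3*2 + J) = 8 + (-6 + J) = 2 + J)
l = 16 (l = (-2 - 1*(-2)) - 4*(-4) = (-2 + 2) + 16 = 0 + 16 = 16)
14*(W(7, -6) + l) = 14*((2 - 6) + 16) = 14*(-4 + 16) = 14*12 = 168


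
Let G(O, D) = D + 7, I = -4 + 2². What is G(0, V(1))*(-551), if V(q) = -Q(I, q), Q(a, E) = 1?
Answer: -3306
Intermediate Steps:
I = 0 (I = -4 + 4 = 0)
V(q) = -1 (V(q) = -1*1 = -1)
G(O, D) = 7 + D
G(0, V(1))*(-551) = (7 - 1)*(-551) = 6*(-551) = -3306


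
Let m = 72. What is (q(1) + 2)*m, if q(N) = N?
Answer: 216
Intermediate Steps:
(q(1) + 2)*m = (1 + 2)*72 = 3*72 = 216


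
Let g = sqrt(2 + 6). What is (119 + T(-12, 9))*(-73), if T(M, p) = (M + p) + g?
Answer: -8468 - 146*sqrt(2) ≈ -8674.5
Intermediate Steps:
g = 2*sqrt(2) (g = sqrt(8) = 2*sqrt(2) ≈ 2.8284)
T(M, p) = M + p + 2*sqrt(2) (T(M, p) = (M + p) + 2*sqrt(2) = M + p + 2*sqrt(2))
(119 + T(-12, 9))*(-73) = (119 + (-12 + 9 + 2*sqrt(2)))*(-73) = (119 + (-3 + 2*sqrt(2)))*(-73) = (116 + 2*sqrt(2))*(-73) = -8468 - 146*sqrt(2)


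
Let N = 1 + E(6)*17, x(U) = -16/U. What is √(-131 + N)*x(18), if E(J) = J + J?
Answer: -8*√74/9 ≈ -7.6465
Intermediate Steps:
E(J) = 2*J
N = 205 (N = 1 + (2*6)*17 = 1 + 12*17 = 1 + 204 = 205)
√(-131 + N)*x(18) = √(-131 + 205)*(-16/18) = √74*(-16*1/18) = √74*(-8/9) = -8*√74/9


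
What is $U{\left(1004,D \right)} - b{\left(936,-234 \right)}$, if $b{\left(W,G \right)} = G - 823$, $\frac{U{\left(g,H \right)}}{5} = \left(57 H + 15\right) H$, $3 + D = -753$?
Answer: $162832117$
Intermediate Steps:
$D = -756$ ($D = -3 - 753 = -756$)
$U{\left(g,H \right)} = 5 H \left(15 + 57 H\right)$ ($U{\left(g,H \right)} = 5 \left(57 H + 15\right) H = 5 \left(15 + 57 H\right) H = 5 H \left(15 + 57 H\right)$)
$b{\left(W,G \right)} = -823 + G$
$U{\left(1004,D \right)} - b{\left(936,-234 \right)} = 15 \left(-756\right) \left(5 + 19 \left(-756\right)\right) - \left(-823 - 234\right) = 15 \left(-756\right) \left(5 - 14364\right) - -1057 = 15 \left(-756\right) \left(-14359\right) + 1057 = 162831060 + 1057 = 162832117$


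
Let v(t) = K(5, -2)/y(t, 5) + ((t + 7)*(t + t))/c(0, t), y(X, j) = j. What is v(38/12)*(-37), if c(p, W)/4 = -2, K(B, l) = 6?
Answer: 182447/720 ≈ 253.40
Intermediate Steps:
c(p, W) = -8 (c(p, W) = 4*(-2) = -8)
v(t) = 6/5 - t*(7 + t)/4 (v(t) = 6/5 + ((t + 7)*(t + t))/(-8) = 6*(1/5) + ((7 + t)*(2*t))*(-1/8) = 6/5 + (2*t*(7 + t))*(-1/8) = 6/5 - t*(7 + t)/4)
v(38/12)*(-37) = (6/5 - 133/(2*12) - (38/12)**2/4)*(-37) = (6/5 - 133/(2*12) - (38*(1/12))**2/4)*(-37) = (6/5 - 7/4*19/6 - (19/6)**2/4)*(-37) = (6/5 - 133/24 - 1/4*361/36)*(-37) = (6/5 - 133/24 - 361/144)*(-37) = -4931/720*(-37) = 182447/720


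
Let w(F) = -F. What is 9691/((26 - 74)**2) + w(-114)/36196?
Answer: 87759523/20848896 ≈ 4.2093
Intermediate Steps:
9691/((26 - 74)**2) + w(-114)/36196 = 9691/((26 - 74)**2) - 1*(-114)/36196 = 9691/((-48)**2) + 114*(1/36196) = 9691/2304 + 57/18098 = 87759523/20848896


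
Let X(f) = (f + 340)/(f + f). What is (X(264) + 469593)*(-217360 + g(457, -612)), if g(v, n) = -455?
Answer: -4500524532335/44 ≈ -1.0228e+11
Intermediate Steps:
X(f) = (340 + f)/(2*f) (X(f) = (340 + f)/((2*f)) = (340 + f)*(1/(2*f)) = (340 + f)/(2*f))
(X(264) + 469593)*(-217360 + g(457, -612)) = ((½)*(340 + 264)/264 + 469593)*(-217360 - 455) = ((½)*(1/264)*604 + 469593)*(-217815) = (151/132 + 469593)*(-217815) = (61986427/132)*(-217815) = -4500524532335/44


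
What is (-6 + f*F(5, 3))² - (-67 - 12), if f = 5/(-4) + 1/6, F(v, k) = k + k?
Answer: 941/4 ≈ 235.25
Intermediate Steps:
F(v, k) = 2*k
f = -13/12 (f = 5*(-¼) + 1*(⅙) = -5/4 + ⅙ = -13/12 ≈ -1.0833)
(-6 + f*F(5, 3))² - (-67 - 12) = (-6 - 13*3/6)² - (-67 - 12) = (-6 - 13/12*6)² - 1*(-79) = (-6 - 13/2)² + 79 = (-25/2)² + 79 = 625/4 + 79 = 941/4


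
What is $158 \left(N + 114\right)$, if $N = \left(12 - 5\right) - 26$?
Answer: $15010$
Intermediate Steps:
$N = -19$ ($N = 7 - 26 = -19$)
$158 \left(N + 114\right) = 158 \left(-19 + 114\right) = 158 \cdot 95 = 15010$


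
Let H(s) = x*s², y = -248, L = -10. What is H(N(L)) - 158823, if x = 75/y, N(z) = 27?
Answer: -39442779/248 ≈ -1.5904e+5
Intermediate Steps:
x = -75/248 (x = 75/(-248) = 75*(-1/248) = -75/248 ≈ -0.30242)
H(s) = -75*s²/248
H(N(L)) - 158823 = -75/248*27² - 158823 = -75/248*729 - 158823 = -54675/248 - 158823 = -39442779/248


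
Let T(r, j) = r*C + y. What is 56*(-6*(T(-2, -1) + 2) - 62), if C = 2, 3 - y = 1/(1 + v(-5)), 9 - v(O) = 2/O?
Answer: -49084/13 ≈ -3775.7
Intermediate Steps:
v(O) = 9 - 2/O
y = 151/52 (y = 3 - 1/(1 + (9 - 2/(-5))) = 3 - 1/(1 + (9 - 2*(-1/5))) = 3 - 1/(1 + (9 + 2/5)) = 3 - 1/(1 + 47/5) = 3 - 1/52/5 = 3 - 1*5/52 = 3 - 5/52 = 151/52 ≈ 2.9038)
T(r, j) = 151/52 + 2*r (T(r, j) = r*2 + 151/52 = 2*r + 151/52 = 151/52 + 2*r)
56*(-6*(T(-2, -1) + 2) - 62) = 56*(-6*((151/52 + 2*(-2)) + 2) - 62) = 56*(-6*((151/52 - 4) + 2) - 62) = 56*(-6*(-57/52 + 2) - 62) = 56*(-6*47/52 - 62) = 56*(-141/26 - 62) = 56*(-1753/26) = -49084/13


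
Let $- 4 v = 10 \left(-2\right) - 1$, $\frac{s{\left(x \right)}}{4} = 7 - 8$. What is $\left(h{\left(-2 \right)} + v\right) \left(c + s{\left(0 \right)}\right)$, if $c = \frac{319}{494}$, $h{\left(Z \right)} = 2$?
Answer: $- \frac{48053}{1976} \approx -24.318$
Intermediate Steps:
$s{\left(x \right)} = -4$ ($s{\left(x \right)} = 4 \left(7 - 8\right) = 4 \left(-1\right) = -4$)
$v = \frac{21}{4}$ ($v = - \frac{10 \left(-2\right) - 1}{4} = - \frac{-20 - 1}{4} = \left(- \frac{1}{4}\right) \left(-21\right) = \frac{21}{4} \approx 5.25$)
$c = \frac{319}{494}$ ($c = 319 \cdot \frac{1}{494} = \frac{319}{494} \approx 0.64575$)
$\left(h{\left(-2 \right)} + v\right) \left(c + s{\left(0 \right)}\right) = \left(2 + \frac{21}{4}\right) \left(\frac{319}{494} - 4\right) = \frac{29}{4} \left(- \frac{1657}{494}\right) = - \frac{48053}{1976}$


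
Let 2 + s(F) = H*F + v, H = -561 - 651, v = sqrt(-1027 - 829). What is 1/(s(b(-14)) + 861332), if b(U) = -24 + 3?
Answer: 443391/393191158690 - 2*I*sqrt(29)/196595579345 ≈ 1.1277e-6 - 5.4784e-11*I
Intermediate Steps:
b(U) = -21
v = 8*I*sqrt(29) (v = sqrt(-1856) = 8*I*sqrt(29) ≈ 43.081*I)
H = -1212
s(F) = -2 - 1212*F + 8*I*sqrt(29) (s(F) = -2 + (-1212*F + 8*I*sqrt(29)) = -2 - 1212*F + 8*I*sqrt(29))
1/(s(b(-14)) + 861332) = 1/((-2 - 1212*(-21) + 8*I*sqrt(29)) + 861332) = 1/((-2 + 25452 + 8*I*sqrt(29)) + 861332) = 1/((25450 + 8*I*sqrt(29)) + 861332) = 1/(886782 + 8*I*sqrt(29))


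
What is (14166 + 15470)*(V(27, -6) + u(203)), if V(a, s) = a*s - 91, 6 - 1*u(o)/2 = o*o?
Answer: -2449682124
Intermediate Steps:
u(o) = 12 - 2*o**2 (u(o) = 12 - 2*o*o = 12 - 2*o**2)
V(a, s) = -91 + a*s
(14166 + 15470)*(V(27, -6) + u(203)) = (14166 + 15470)*((-91 + 27*(-6)) + (12 - 2*203**2)) = 29636*((-91 - 162) + (12 - 2*41209)) = 29636*(-253 + (12 - 82418)) = 29636*(-253 - 82406) = 29636*(-82659) = -2449682124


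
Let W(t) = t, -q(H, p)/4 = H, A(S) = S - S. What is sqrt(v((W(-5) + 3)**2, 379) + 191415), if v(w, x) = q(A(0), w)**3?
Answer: sqrt(191415) ≈ 437.51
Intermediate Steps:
A(S) = 0
q(H, p) = -4*H
v(w, x) = 0 (v(w, x) = (-4*0)**3 = 0**3 = 0)
sqrt(v((W(-5) + 3)**2, 379) + 191415) = sqrt(0 + 191415) = sqrt(191415)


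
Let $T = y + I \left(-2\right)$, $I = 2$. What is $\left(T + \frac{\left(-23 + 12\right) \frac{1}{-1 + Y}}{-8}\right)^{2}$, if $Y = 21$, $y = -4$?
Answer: $\frac{1610361}{25600} \approx 62.905$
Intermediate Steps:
$T = -8$ ($T = -4 + 2 \left(-2\right) = -4 - 4 = -8$)
$\left(T + \frac{\left(-23 + 12\right) \frac{1}{-1 + Y}}{-8}\right)^{2} = \left(-8 + \frac{\left(-23 + 12\right) \frac{1}{-1 + 21}}{-8}\right)^{2} = \left(-8 + - \frac{11}{20} \left(- \frac{1}{8}\right)\right)^{2} = \left(-8 + \left(-11\right) \frac{1}{20} \left(- \frac{1}{8}\right)\right)^{2} = \left(-8 - - \frac{11}{160}\right)^{2} = \left(-8 + \frac{11}{160}\right)^{2} = \left(- \frac{1269}{160}\right)^{2} = \frac{1610361}{25600}$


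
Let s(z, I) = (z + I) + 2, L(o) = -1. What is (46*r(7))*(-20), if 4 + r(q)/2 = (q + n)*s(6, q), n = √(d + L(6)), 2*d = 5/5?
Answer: -185840 - 13800*I*√2 ≈ -1.8584e+5 - 19516.0*I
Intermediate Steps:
d = ½ (d = (5/5)/2 = (5*(⅕))/2 = (½)*1 = ½ ≈ 0.50000)
s(z, I) = 2 + I + z (s(z, I) = (I + z) + 2 = 2 + I + z)
n = I*√2/2 (n = √(½ - 1) = √(-½) = I*√2/2 ≈ 0.70711*I)
r(q) = -8 + 2*(8 + q)*(q + I*√2/2) (r(q) = -8 + 2*((q + I*√2/2)*(2 + q + 6)) = -8 + 2*((q + I*√2/2)*(8 + q)) = -8 + 2*((8 + q)*(q + I*√2/2)) = -8 + 2*(8 + q)*(q + I*√2/2))
(46*r(7))*(-20) = (46*(-8 + 2*7*(8 + 7) + I*√2*(8 + 7)))*(-20) = (46*(-8 + 2*7*15 + I*√2*15))*(-20) = (46*(-8 + 210 + 15*I*√2))*(-20) = (46*(202 + 15*I*√2))*(-20) = (9292 + 690*I*√2)*(-20) = -185840 - 13800*I*√2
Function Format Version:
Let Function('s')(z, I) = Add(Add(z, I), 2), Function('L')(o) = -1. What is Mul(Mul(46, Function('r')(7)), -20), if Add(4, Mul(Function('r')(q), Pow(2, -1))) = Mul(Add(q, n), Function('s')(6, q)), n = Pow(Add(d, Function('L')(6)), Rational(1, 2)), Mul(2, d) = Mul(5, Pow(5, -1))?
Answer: Add(-185840, Mul(-13800, I, Pow(2, Rational(1, 2)))) ≈ Add(-1.8584e+5, Mul(-19516., I))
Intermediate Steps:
d = Rational(1, 2) (d = Mul(Rational(1, 2), Mul(5, Pow(5, -1))) = Mul(Rational(1, 2), Mul(5, Rational(1, 5))) = Mul(Rational(1, 2), 1) = Rational(1, 2) ≈ 0.50000)
Function('s')(z, I) = Add(2, I, z) (Function('s')(z, I) = Add(Add(I, z), 2) = Add(2, I, z))
n = Mul(Rational(1, 2), I, Pow(2, Rational(1, 2))) (n = Pow(Add(Rational(1, 2), -1), Rational(1, 2)) = Pow(Rational(-1, 2), Rational(1, 2)) = Mul(Rational(1, 2), I, Pow(2, Rational(1, 2))) ≈ Mul(0.70711, I))
Function('r')(q) = Add(-8, Mul(2, Add(8, q), Add(q, Mul(Rational(1, 2), I, Pow(2, Rational(1, 2)))))) (Function('r')(q) = Add(-8, Mul(2, Mul(Add(q, Mul(Rational(1, 2), I, Pow(2, Rational(1, 2)))), Add(2, q, 6)))) = Add(-8, Mul(2, Mul(Add(q, Mul(Rational(1, 2), I, Pow(2, Rational(1, 2)))), Add(8, q)))) = Add(-8, Mul(2, Mul(Add(8, q), Add(q, Mul(Rational(1, 2), I, Pow(2, Rational(1, 2))))))) = Add(-8, Mul(2, Add(8, q), Add(q, Mul(Rational(1, 2), I, Pow(2, Rational(1, 2)))))))
Mul(Mul(46, Function('r')(7)), -20) = Mul(Mul(46, Add(-8, Mul(2, 7, Add(8, 7)), Mul(I, Pow(2, Rational(1, 2)), Add(8, 7)))), -20) = Mul(Mul(46, Add(-8, Mul(2, 7, 15), Mul(I, Pow(2, Rational(1, 2)), 15))), -20) = Mul(Mul(46, Add(-8, 210, Mul(15, I, Pow(2, Rational(1, 2))))), -20) = Mul(Mul(46, Add(202, Mul(15, I, Pow(2, Rational(1, 2))))), -20) = Mul(Add(9292, Mul(690, I, Pow(2, Rational(1, 2)))), -20) = Add(-185840, Mul(-13800, I, Pow(2, Rational(1, 2))))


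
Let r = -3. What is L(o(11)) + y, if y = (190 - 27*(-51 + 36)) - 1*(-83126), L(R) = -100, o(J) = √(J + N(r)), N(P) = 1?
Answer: 83621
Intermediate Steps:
o(J) = √(1 + J) (o(J) = √(J + 1) = √(1 + J))
y = 83721 (y = (190 - 27*(-15)) + 83126 = (190 + 405) + 83126 = 595 + 83126 = 83721)
L(o(11)) + y = -100 + 83721 = 83621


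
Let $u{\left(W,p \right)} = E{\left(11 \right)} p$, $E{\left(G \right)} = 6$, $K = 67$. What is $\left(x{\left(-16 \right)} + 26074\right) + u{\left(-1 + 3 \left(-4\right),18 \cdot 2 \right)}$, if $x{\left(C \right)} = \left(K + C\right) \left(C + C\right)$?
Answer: $24658$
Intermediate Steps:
$x{\left(C \right)} = 2 C \left(67 + C\right)$ ($x{\left(C \right)} = \left(67 + C\right) \left(C + C\right) = \left(67 + C\right) 2 C = 2 C \left(67 + C\right)$)
$u{\left(W,p \right)} = 6 p$
$\left(x{\left(-16 \right)} + 26074\right) + u{\left(-1 + 3 \left(-4\right),18 \cdot 2 \right)} = \left(2 \left(-16\right) \left(67 - 16\right) + 26074\right) + 6 \cdot 18 \cdot 2 = \left(2 \left(-16\right) 51 + 26074\right) + 6 \cdot 36 = \left(-1632 + 26074\right) + 216 = 24442 + 216 = 24658$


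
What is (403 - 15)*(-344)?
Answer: -133472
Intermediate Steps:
(403 - 15)*(-344) = 388*(-344) = -133472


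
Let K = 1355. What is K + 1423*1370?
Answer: 1950865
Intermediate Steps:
K + 1423*1370 = 1355 + 1423*1370 = 1355 + 1949510 = 1950865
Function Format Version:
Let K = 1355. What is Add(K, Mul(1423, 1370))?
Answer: 1950865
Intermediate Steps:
Add(K, Mul(1423, 1370)) = Add(1355, Mul(1423, 1370)) = Add(1355, 1949510) = 1950865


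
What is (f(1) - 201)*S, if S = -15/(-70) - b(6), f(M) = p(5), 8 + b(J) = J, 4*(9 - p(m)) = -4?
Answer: -5921/14 ≈ -422.93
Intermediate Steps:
p(m) = 10 (p(m) = 9 - ¼*(-4) = 9 + 1 = 10)
b(J) = -8 + J
f(M) = 10
S = 31/14 (S = -15/(-70) - (-8 + 6) = -15*(-1/70) - 1*(-2) = 3/14 + 2 = 31/14 ≈ 2.2143)
(f(1) - 201)*S = (10 - 201)*(31/14) = -191*31/14 = -5921/14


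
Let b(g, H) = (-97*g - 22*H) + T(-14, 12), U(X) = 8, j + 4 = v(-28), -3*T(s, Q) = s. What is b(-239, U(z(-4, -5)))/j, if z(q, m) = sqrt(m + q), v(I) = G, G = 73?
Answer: 69035/207 ≈ 333.50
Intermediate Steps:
T(s, Q) = -s/3
v(I) = 73
j = 69 (j = -4 + 73 = 69)
b(g, H) = 14/3 - 97*g - 22*H (b(g, H) = (-97*g - 22*H) - 1/3*(-14) = (-97*g - 22*H) + 14/3 = 14/3 - 97*g - 22*H)
b(-239, U(z(-4, -5)))/j = (14/3 - 97*(-239) - 22*8)/69 = (14/3 + 23183 - 176)*(1/69) = (69035/3)*(1/69) = 69035/207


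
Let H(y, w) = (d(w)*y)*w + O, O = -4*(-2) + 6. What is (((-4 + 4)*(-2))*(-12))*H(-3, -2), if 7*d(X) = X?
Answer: 0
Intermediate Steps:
O = 14 (O = 8 + 6 = 14)
d(X) = X/7
H(y, w) = 14 + y*w**2/7 (H(y, w) = ((w/7)*y)*w + 14 = (w*y/7)*w + 14 = y*w**2/7 + 14 = 14 + y*w**2/7)
(((-4 + 4)*(-2))*(-12))*H(-3, -2) = (((-4 + 4)*(-2))*(-12))*(14 + (1/7)*(-3)*(-2)**2) = ((0*(-2))*(-12))*(14 + (1/7)*(-3)*4) = (0*(-12))*(14 - 12/7) = 0*(86/7) = 0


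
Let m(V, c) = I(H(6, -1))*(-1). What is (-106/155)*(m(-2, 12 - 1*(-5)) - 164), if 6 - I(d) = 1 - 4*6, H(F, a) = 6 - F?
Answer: 20458/155 ≈ 131.99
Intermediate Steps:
I(d) = 29 (I(d) = 6 - (1 - 4*6) = 6 - (1 - 24) = 6 - 1*(-23) = 6 + 23 = 29)
m(V, c) = -29 (m(V, c) = 29*(-1) = -29)
(-106/155)*(m(-2, 12 - 1*(-5)) - 164) = (-106/155)*(-29 - 164) = -106*1/155*(-193) = -106/155*(-193) = 20458/155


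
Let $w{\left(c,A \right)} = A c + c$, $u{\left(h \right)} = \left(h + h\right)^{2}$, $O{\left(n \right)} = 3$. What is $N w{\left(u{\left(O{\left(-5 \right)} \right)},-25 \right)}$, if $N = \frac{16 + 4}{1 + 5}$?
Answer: $-2880$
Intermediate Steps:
$u{\left(h \right)} = 4 h^{2}$ ($u{\left(h \right)} = \left(2 h\right)^{2} = 4 h^{2}$)
$N = \frac{10}{3}$ ($N = \frac{20}{6} = 20 \cdot \frac{1}{6} = \frac{10}{3} \approx 3.3333$)
$w{\left(c,A \right)} = c + A c$
$N w{\left(u{\left(O{\left(-5 \right)} \right)},-25 \right)} = \frac{10 \cdot 4 \cdot 3^{2} \left(1 - 25\right)}{3} = \frac{10 \cdot 4 \cdot 9 \left(-24\right)}{3} = \frac{10 \cdot 36 \left(-24\right)}{3} = \frac{10}{3} \left(-864\right) = -2880$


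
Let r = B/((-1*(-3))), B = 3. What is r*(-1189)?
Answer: -1189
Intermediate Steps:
r = 1 (r = 3/((-1*(-3))) = 3/3 = 3*(⅓) = 1)
r*(-1189) = 1*(-1189) = -1189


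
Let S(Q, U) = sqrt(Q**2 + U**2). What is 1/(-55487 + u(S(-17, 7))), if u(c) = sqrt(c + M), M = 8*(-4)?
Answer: -1/(55487 - I*sqrt(32 - 13*sqrt(2))) ≈ -1.8022e-5 - 1.1985e-9*I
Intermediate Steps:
M = -32
u(c) = sqrt(-32 + c) (u(c) = sqrt(c - 32) = sqrt(-32 + c))
1/(-55487 + u(S(-17, 7))) = 1/(-55487 + sqrt(-32 + sqrt((-17)**2 + 7**2))) = 1/(-55487 + sqrt(-32 + sqrt(289 + 49))) = 1/(-55487 + sqrt(-32 + sqrt(338))) = 1/(-55487 + sqrt(-32 + 13*sqrt(2)))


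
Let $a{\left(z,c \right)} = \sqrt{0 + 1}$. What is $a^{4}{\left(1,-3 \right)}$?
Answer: $1$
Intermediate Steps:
$a{\left(z,c \right)} = 1$ ($a{\left(z,c \right)} = \sqrt{1} = 1$)
$a^{4}{\left(1,-3 \right)} = 1^{4} = 1$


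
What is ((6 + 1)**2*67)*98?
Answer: 321734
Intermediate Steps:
((6 + 1)**2*67)*98 = (7**2*67)*98 = (49*67)*98 = 3283*98 = 321734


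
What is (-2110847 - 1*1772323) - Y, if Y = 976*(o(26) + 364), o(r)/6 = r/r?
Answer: -4244290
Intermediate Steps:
o(r) = 6 (o(r) = 6*(r/r) = 6*1 = 6)
Y = 361120 (Y = 976*(6 + 364) = 976*370 = 361120)
(-2110847 - 1*1772323) - Y = (-2110847 - 1*1772323) - 1*361120 = (-2110847 - 1772323) - 361120 = -3883170 - 361120 = -4244290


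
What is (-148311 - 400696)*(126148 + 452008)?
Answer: -317411691092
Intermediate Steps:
(-148311 - 400696)*(126148 + 452008) = -549007*578156 = -317411691092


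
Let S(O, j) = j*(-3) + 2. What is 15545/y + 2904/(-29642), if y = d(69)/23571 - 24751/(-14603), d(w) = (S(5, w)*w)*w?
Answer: -8813623566707997/22510126885586 ≈ -391.54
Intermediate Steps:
S(O, j) = 2 - 3*j (S(O, j) = -3*j + 2 = 2 - 3*j)
d(w) = w**2*(2 - 3*w) (d(w) = ((2 - 3*w)*w)*w = (w*(2 - 3*w))*w = w**2*(2 - 3*w))
y = -1518799466/38245257 (y = (69**2*(2 - 3*69))/23571 - 24751/(-14603) = (4761*(2 - 207))*(1/23571) - 24751*(-1/14603) = (4761*(-205))*(1/23571) + 24751/14603 = -976005*1/23571 + 24751/14603 = -108445/2619 + 24751/14603 = -1518799466/38245257 ≈ -39.712)
15545/y + 2904/(-29642) = 15545/(-1518799466/38245257) + 2904/(-29642) = 15545*(-38245257/1518799466) + 2904*(-1/29642) = -594522520065/1518799466 - 1452/14821 = -8813623566707997/22510126885586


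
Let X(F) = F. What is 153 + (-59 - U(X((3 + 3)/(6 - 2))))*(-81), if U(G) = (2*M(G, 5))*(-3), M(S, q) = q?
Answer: 2502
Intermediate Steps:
U(G) = -30 (U(G) = (2*5)*(-3) = 10*(-3) = -30)
153 + (-59 - U(X((3 + 3)/(6 - 2))))*(-81) = 153 + (-59 - 1*(-30))*(-81) = 153 + (-59 + 30)*(-81) = 153 - 29*(-81) = 153 + 2349 = 2502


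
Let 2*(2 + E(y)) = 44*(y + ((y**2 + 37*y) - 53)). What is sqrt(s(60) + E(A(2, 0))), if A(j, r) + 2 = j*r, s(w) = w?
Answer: 2*I*sqrt(673) ≈ 51.884*I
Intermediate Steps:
A(j, r) = -2 + j*r
E(y) = -1168 + 22*y**2 + 836*y (E(y) = -2 + (44*(y + ((y**2 + 37*y) - 53)))/2 = -2 + (44*(y + (-53 + y**2 + 37*y)))/2 = -2 + (44*(-53 + y**2 + 38*y))/2 = -2 + (-2332 + 44*y**2 + 1672*y)/2 = -2 + (-1166 + 22*y**2 + 836*y) = -1168 + 22*y**2 + 836*y)
sqrt(s(60) + E(A(2, 0))) = sqrt(60 + (-1168 + 22*(-2 + 2*0)**2 + 836*(-2 + 2*0))) = sqrt(60 + (-1168 + 22*(-2 + 0)**2 + 836*(-2 + 0))) = sqrt(60 + (-1168 + 22*(-2)**2 + 836*(-2))) = sqrt(60 + (-1168 + 22*4 - 1672)) = sqrt(60 + (-1168 + 88 - 1672)) = sqrt(60 - 2752) = sqrt(-2692) = 2*I*sqrt(673)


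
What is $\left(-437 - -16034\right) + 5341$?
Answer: $20938$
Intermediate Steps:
$\left(-437 - -16034\right) + 5341 = \left(-437 + 16034\right) + 5341 = 15597 + 5341 = 20938$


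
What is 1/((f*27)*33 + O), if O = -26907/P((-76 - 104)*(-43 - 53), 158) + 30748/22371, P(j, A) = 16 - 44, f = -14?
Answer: -626388/7210766471 ≈ -8.6868e-5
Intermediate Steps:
P(j, A) = -28
O = 602797441/626388 (O = -26907/(-28) + 30748/22371 = -26907*(-1/28) + 30748*(1/22371) = 26907/28 + 30748/22371 = 602797441/626388 ≈ 962.34)
1/((f*27)*33 + O) = 1/(-14*27*33 + 602797441/626388) = 1/(-378*33 + 602797441/626388) = 1/(-12474 + 602797441/626388) = 1/(-7210766471/626388) = -626388/7210766471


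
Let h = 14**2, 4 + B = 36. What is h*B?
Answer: 6272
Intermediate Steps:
B = 32 (B = -4 + 36 = 32)
h = 196
h*B = 196*32 = 6272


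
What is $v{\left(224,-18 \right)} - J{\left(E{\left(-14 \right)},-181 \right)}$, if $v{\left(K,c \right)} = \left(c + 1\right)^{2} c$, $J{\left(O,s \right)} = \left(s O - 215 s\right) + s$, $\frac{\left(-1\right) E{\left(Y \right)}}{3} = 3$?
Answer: $-45565$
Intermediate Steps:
$E{\left(Y \right)} = -9$ ($E{\left(Y \right)} = \left(-3\right) 3 = -9$)
$J{\left(O,s \right)} = - 214 s + O s$ ($J{\left(O,s \right)} = \left(O s - 215 s\right) + s = \left(- 215 s + O s\right) + s = - 214 s + O s$)
$v{\left(K,c \right)} = c \left(1 + c\right)^{2}$ ($v{\left(K,c \right)} = \left(1 + c\right)^{2} c = c \left(1 + c\right)^{2}$)
$v{\left(224,-18 \right)} - J{\left(E{\left(-14 \right)},-181 \right)} = - 18 \left(1 - 18\right)^{2} - - 181 \left(-214 - 9\right) = - 18 \left(-17\right)^{2} - \left(-181\right) \left(-223\right) = \left(-18\right) 289 - 40363 = -5202 - 40363 = -45565$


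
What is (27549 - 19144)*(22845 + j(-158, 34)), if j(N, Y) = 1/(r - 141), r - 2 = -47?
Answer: 35714265445/186 ≈ 1.9201e+8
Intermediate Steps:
r = -45 (r = 2 - 47 = -45)
j(N, Y) = -1/186 (j(N, Y) = 1/(-45 - 141) = 1/(-186) = -1/186)
(27549 - 19144)*(22845 + j(-158, 34)) = (27549 - 19144)*(22845 - 1/186) = 8405*(4249169/186) = 35714265445/186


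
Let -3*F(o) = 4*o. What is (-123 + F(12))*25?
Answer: -3475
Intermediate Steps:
F(o) = -4*o/3
(-123 + F(12))*25 = (-123 - 4/3*12)*25 = (-123 - 16)*25 = -139*25 = -3475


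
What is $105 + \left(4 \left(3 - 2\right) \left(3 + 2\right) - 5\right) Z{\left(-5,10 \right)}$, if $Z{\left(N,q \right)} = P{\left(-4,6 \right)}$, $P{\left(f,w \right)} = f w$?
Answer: $-255$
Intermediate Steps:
$Z{\left(N,q \right)} = -24$ ($Z{\left(N,q \right)} = \left(-4\right) 6 = -24$)
$105 + \left(4 \left(3 - 2\right) \left(3 + 2\right) - 5\right) Z{\left(-5,10 \right)} = 105 + \left(4 \left(3 - 2\right) \left(3 + 2\right) - 5\right) \left(-24\right) = 105 + \left(4 \cdot 1 \cdot 5 - 5\right) \left(-24\right) = 105 + \left(4 \cdot 5 - 5\right) \left(-24\right) = 105 + \left(20 - 5\right) \left(-24\right) = 105 + 15 \left(-24\right) = 105 - 360 = -255$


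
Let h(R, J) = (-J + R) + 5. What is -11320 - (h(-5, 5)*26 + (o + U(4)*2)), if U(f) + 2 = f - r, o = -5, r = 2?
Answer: -11185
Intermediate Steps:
U(f) = -4 + f (U(f) = -2 + (f - 1*2) = -2 + (f - 2) = -2 + (-2 + f) = -4 + f)
h(R, J) = 5 + R - J (h(R, J) = (R - J) + 5 = 5 + R - J)
-11320 - (h(-5, 5)*26 + (o + U(4)*2)) = -11320 - ((5 - 5 - 1*5)*26 + (-5 + (-4 + 4)*2)) = -11320 - ((5 - 5 - 5)*26 + (-5 + 0*2)) = -11320 - (-5*26 + (-5 + 0)) = -11320 - (-130 - 5) = -11320 - 1*(-135) = -11320 + 135 = -11185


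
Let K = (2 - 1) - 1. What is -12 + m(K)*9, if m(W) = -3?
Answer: -39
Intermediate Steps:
K = 0 (K = 1 - 1 = 0)
-12 + m(K)*9 = -12 - 3*9 = -12 - 27 = -39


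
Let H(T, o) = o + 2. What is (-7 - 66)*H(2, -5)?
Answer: 219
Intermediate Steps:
H(T, o) = 2 + o
(-7 - 66)*H(2, -5) = (-7 - 66)*(2 - 5) = -73*(-3) = 219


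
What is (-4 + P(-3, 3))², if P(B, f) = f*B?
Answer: 169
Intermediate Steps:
P(B, f) = B*f
(-4 + P(-3, 3))² = (-4 - 3*3)² = (-4 - 9)² = (-13)² = 169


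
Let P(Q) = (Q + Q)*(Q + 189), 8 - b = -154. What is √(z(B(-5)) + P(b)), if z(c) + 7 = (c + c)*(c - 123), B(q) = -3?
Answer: √114473 ≈ 338.34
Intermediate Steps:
b = 162 (b = 8 - 1*(-154) = 8 + 154 = 162)
z(c) = -7 + 2*c*(-123 + c) (z(c) = -7 + (c + c)*(c - 123) = -7 + (2*c)*(-123 + c) = -7 + 2*c*(-123 + c))
P(Q) = 2*Q*(189 + Q) (P(Q) = (2*Q)*(189 + Q) = 2*Q*(189 + Q))
√(z(B(-5)) + P(b)) = √((-7 - 246*(-3) + 2*(-3)²) + 2*162*(189 + 162)) = √((-7 + 738 + 2*9) + 2*162*351) = √((-7 + 738 + 18) + 113724) = √(749 + 113724) = √114473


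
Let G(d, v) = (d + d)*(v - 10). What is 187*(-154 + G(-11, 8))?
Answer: -20570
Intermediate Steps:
G(d, v) = 2*d*(-10 + v) (G(d, v) = (2*d)*(-10 + v) = 2*d*(-10 + v))
187*(-154 + G(-11, 8)) = 187*(-154 + 2*(-11)*(-10 + 8)) = 187*(-154 + 2*(-11)*(-2)) = 187*(-154 + 44) = 187*(-110) = -20570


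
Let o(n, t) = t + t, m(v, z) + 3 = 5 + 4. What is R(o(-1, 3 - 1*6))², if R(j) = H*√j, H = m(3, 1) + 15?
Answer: -2646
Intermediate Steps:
m(v, z) = 6 (m(v, z) = -3 + (5 + 4) = -3 + 9 = 6)
o(n, t) = 2*t
H = 21 (H = 6 + 15 = 21)
R(j) = 21*√j
R(o(-1, 3 - 1*6))² = (21*√(2*(3 - 1*6)))² = (21*√(2*(3 - 6)))² = (21*√(2*(-3)))² = (21*√(-6))² = (21*(I*√6))² = (21*I*√6)² = -2646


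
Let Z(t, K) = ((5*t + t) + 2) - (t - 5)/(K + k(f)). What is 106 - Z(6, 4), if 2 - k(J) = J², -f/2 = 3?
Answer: 2039/30 ≈ 67.967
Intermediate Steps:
f = -6 (f = -2*3 = -6)
k(J) = 2 - J²
Z(t, K) = 2 + 6*t - (-5 + t)/(-34 + K) (Z(t, K) = ((5*t + t) + 2) - (t - 5)/(K + (2 - 1*(-6)²)) = (6*t + 2) - (-5 + t)/(K + (2 - 1*36)) = (2 + 6*t) - (-5 + t)/(K + (2 - 36)) = (2 + 6*t) - (-5 + t)/(K - 34) = (2 + 6*t) - (-5 + t)/(-34 + K) = 2 + 6*t - (-5 + t)/(-34 + K))
106 - Z(6, 4) = 106 - (-63 - 205*6 + 2*4 + 6*4*6)/(-34 + 4) = 106 - (-63 - 1230 + 8 + 144)/(-30) = 106 - (-1)*(-1141)/30 = 106 - 1*1141/30 = 106 - 1141/30 = 2039/30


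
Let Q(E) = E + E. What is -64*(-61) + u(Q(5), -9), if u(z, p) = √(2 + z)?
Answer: 3904 + 2*√3 ≈ 3907.5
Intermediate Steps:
Q(E) = 2*E
-64*(-61) + u(Q(5), -9) = -64*(-61) + √(2 + 2*5) = 3904 + √(2 + 10) = 3904 + √12 = 3904 + 2*√3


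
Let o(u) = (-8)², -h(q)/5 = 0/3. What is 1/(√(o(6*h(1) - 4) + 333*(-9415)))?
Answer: -I*√3135131/3135131 ≈ -0.00056477*I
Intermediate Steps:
h(q) = 0 (h(q) = -0/3 = -5*0 = 0)
o(u) = 64
1/(√(o(6*h(1) - 4) + 333*(-9415))) = 1/(√(64 + 333*(-9415))) = 1/(√(64 - 3135195)) = 1/(√(-3135131)) = 1/(I*√3135131) = -I*√3135131/3135131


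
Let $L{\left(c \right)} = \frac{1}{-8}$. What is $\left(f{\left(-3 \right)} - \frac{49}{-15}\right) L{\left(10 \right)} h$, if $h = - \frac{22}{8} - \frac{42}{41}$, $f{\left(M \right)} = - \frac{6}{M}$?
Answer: $\frac{48901}{19680} \approx 2.4848$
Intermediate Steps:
$L{\left(c \right)} = - \frac{1}{8}$
$h = - \frac{619}{164}$ ($h = \left(-22\right) \frac{1}{8} - \frac{42}{41} = - \frac{11}{4} - \frac{42}{41} = - \frac{619}{164} \approx -3.7744$)
$\left(f{\left(-3 \right)} - \frac{49}{-15}\right) L{\left(10 \right)} h = \left(- \frac{6}{-3} - \frac{49}{-15}\right) \left(- \frac{1}{8}\right) \left(- \frac{619}{164}\right) = \left(\left(-6\right) \left(- \frac{1}{3}\right) - - \frac{49}{15}\right) \left(- \frac{1}{8}\right) \left(- \frac{619}{164}\right) = \left(2 + \frac{49}{15}\right) \left(- \frac{1}{8}\right) \left(- \frac{619}{164}\right) = \frac{79}{15} \left(- \frac{1}{8}\right) \left(- \frac{619}{164}\right) = \left(- \frac{79}{120}\right) \left(- \frac{619}{164}\right) = \frac{48901}{19680}$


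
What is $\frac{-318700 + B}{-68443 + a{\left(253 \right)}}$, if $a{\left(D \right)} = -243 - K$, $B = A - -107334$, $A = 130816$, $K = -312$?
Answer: $\frac{40275}{34187} \approx 1.1781$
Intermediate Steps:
$B = 238150$ ($B = 130816 - -107334 = 130816 + 107334 = 238150$)
$a{\left(D \right)} = 69$ ($a{\left(D \right)} = -243 - -312 = -243 + 312 = 69$)
$\frac{-318700 + B}{-68443 + a{\left(253 \right)}} = \frac{-318700 + 238150}{-68443 + 69} = - \frac{80550}{-68374} = \left(-80550\right) \left(- \frac{1}{68374}\right) = \frac{40275}{34187}$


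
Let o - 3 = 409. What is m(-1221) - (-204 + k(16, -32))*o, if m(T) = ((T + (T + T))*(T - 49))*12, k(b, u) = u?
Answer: 55921352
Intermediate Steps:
o = 412 (o = 3 + 409 = 412)
m(T) = 36*T*(-49 + T) (m(T) = ((T + 2*T)*(-49 + T))*12 = ((3*T)*(-49 + T))*12 = (3*T*(-49 + T))*12 = 36*T*(-49 + T))
m(-1221) - (-204 + k(16, -32))*o = 36*(-1221)*(-49 - 1221) - (-204 - 32)*412 = 36*(-1221)*(-1270) - (-236)*412 = 55824120 - 1*(-97232) = 55824120 + 97232 = 55921352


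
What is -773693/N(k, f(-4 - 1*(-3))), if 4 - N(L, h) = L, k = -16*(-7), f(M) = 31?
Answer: 773693/108 ≈ 7163.8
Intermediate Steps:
k = 112
N(L, h) = 4 - L
-773693/N(k, f(-4 - 1*(-3))) = -773693/(4 - 1*112) = -773693/(4 - 112) = -773693/(-108) = -773693*(-1/108) = 773693/108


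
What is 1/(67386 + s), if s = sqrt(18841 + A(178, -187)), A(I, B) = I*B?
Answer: 22462/1513629147 - I*sqrt(1605)/1513629147 ≈ 1.484e-5 - 2.6468e-8*I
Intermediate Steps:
A(I, B) = B*I
s = 3*I*sqrt(1605) (s = sqrt(18841 - 187*178) = sqrt(18841 - 33286) = sqrt(-14445) = 3*I*sqrt(1605) ≈ 120.19*I)
1/(67386 + s) = 1/(67386 + 3*I*sqrt(1605))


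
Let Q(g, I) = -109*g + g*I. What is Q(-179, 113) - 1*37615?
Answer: -38331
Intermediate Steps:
Q(g, I) = -109*g + I*g
Q(-179, 113) - 1*37615 = -179*(-109 + 113) - 1*37615 = -179*4 - 37615 = -716 - 37615 = -38331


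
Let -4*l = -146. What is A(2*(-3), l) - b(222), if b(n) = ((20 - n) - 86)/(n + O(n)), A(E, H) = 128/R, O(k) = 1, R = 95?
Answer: 55904/21185 ≈ 2.6388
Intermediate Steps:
l = 73/2 (l = -¼*(-146) = 73/2 ≈ 36.500)
A(E, H) = 128/95
b(n) = (-66 - n)/(1 + n) (b(n) = ((20 - n) - 86)/(n + 1) = (-66 - n)/(1 + n))
A(2*(-3), l) - b(222) = 128/95 - (-66 - 1*222)/(1 + 222) = 128/95 - (-66 - 222)/223 = 128/95 - (-288)/223 = 128/95 - 1*(-288/223) = 128/95 + 288/223 = 55904/21185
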